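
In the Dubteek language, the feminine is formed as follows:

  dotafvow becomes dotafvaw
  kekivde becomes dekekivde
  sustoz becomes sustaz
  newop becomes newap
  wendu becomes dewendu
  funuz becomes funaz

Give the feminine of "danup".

danap

"danup" ends in a consonant. The stems ending in a consonant (sustoz → sustaz, newop → newap, dotafvow → dotafvaw) change the last vowel to 'a'.
The other pattern: stems ending in a vowel add the prefix de-.
So danup → danap.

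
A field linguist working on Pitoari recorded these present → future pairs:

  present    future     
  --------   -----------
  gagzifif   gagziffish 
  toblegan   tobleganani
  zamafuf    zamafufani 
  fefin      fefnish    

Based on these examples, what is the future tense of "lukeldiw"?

lukeldwish

gagzifif and zamafuf both end in -f yet inflect differently (gagziffish, zamafufani), so the final letter is not what conditions the rule; the last vowel is.
"lukeldiw" has last vowel 'i'. The stems whose last vowel is 'i' (gagzifif → gagziffish, fefin → fefnish) delete the last vowel and add -ish.
So lukeldiw → lukeldwish.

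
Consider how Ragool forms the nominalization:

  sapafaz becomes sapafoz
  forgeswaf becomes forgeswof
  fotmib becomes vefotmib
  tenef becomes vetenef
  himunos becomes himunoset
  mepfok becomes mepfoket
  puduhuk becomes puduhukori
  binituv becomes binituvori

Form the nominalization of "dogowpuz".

dogowpuzori

"dogowpuz" has last vowel 'u'. The stems whose last vowel is 'u' (puduhuk → puduhukori, binituv → binituvori) add -ori.
So dogowpuz → dogowpuzori.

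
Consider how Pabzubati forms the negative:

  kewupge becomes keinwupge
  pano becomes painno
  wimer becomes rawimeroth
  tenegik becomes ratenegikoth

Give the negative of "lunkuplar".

ralunkuplaroth

kewupge and wimer both have last vowel 'e' yet inflect differently (keinwupge, rawimeroth), so the last vowel is not what conditions the rule; whether the stem ends in a vowel or a consonant is.
"lunkuplar" ends in a consonant. The stems ending in a consonant (wimer → rawimeroth, tenegik → ratenegikoth) add ra- … -oth around the stem.
So lunkuplar → ralunkuplaroth.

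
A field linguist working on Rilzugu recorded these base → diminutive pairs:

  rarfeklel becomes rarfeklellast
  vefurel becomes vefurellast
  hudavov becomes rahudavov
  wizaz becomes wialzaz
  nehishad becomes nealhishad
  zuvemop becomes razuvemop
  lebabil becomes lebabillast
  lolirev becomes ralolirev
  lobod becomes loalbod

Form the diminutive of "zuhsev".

vefurel and lolirev both have last vowel 'e' yet inflect differently (vefurellast, ralolirev), so the last vowel is not what conditions the rule; the final letter is.
"zuhsev" ends in -v. The stems ending in -v (lolirev → ralolirev, hudavov → rahudavov) add the prefix ra-.
The other patterns: stems ending in -l double the final consonant and add -ast; stems ending in -d or -z insert -al- after the first vowel.
So zuhsev → razuhsev.

razuhsev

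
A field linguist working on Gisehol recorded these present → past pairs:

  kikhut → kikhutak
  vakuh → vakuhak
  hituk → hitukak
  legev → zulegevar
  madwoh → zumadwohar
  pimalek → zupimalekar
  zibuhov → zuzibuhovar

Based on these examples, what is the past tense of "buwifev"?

zubuwifevar

"buwifev" has last vowel 'e'. The stems whose last vowel is 'e' (legev → zulegevar, pimalek → zupimalekar) add zu- … -ar around the stem.
The other pattern: stems whose last vowel is 'u' add -ak.
So buwifev → zubuwifevar.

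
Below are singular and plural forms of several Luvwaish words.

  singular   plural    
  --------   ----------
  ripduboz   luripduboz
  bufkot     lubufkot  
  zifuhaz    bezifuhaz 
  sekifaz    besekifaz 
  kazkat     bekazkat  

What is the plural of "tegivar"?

ripduboz and zifuhaz both end in -z yet inflect differently (luripduboz, bezifuhaz), so the final letter is not what conditions the rule; the last vowel is.
"tegivar" has last vowel 'a'. The stems whose last vowel is 'a' (zifuhaz → bezifuhaz, sekifaz → besekifaz, kazkat → bekazkat) add the prefix be-.
So tegivar → betegivar.

betegivar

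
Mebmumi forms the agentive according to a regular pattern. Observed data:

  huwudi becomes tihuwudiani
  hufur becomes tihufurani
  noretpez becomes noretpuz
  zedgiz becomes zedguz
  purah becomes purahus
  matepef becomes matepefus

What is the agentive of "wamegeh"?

wamegehus

"wamegeh" ends in -h. The one such stem in the data (purah → purahus) adds -us, so the same rule applies.
So wamegeh → wamegehus.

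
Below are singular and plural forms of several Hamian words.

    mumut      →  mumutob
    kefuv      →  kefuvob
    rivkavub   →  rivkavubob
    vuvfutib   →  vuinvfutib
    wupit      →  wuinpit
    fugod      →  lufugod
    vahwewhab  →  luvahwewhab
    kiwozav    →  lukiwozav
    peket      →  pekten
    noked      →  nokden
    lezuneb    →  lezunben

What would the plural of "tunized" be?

tunizden

rivkavub and vuvfutib both end in -b yet inflect differently (rivkavubob, vuinvfutib), so the final letter is not what conditions the rule; the last vowel is.
"tunized" has last vowel 'e'. The stems whose last vowel is 'e' (peket → pekten, noked → nokden, lezuneb → lezunben) delete the last vowel and add -en.
So tunized → tunizden.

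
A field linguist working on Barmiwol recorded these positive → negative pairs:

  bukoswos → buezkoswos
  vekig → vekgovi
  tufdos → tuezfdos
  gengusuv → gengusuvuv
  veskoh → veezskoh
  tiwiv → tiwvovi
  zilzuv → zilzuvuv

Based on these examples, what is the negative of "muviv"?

tiwiv and gengusuv both end in -v yet inflect differently (tiwvovi, gengusuvuv), so the final letter is not what conditions the rule; the last vowel is.
"muviv" has last vowel 'i'. The stems whose last vowel is 'i' (vekig → vekgovi, tiwiv → tiwvovi) delete the last vowel and add -ovi.
The other patterns: stems whose last vowel is 'o' insert -ez- after the first vowel; stems whose last vowel is 'u' add -uv.
So muviv → muvvovi.

muvvovi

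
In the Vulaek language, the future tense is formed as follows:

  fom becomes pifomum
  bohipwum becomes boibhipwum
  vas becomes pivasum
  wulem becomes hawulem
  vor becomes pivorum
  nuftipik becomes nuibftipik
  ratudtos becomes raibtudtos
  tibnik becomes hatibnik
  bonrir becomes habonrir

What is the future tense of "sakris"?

hasakris

"sakris" has 2 vowels. The stems with 2 vowels (tibnik → hatibnik, bonrir → habonrir, wulem → hawulem) add the prefix ha-.
The other patterns: stems with 1 vowel add pi- … -um around the stem; stems with 3 vowels insert -ib- after the first vowel.
So sakris → hasakris.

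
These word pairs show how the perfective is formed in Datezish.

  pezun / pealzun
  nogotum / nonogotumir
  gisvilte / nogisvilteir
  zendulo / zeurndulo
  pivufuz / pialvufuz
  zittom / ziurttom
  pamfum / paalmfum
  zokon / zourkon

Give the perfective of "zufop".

zokon and pezun both end in -n yet inflect differently (zourkon, pealzun), so the final letter is not what conditions the rule; the first letter is.
"zufop" begins with z-. The stems beginning with z- (zokon → zourkon, zendulo → zeurndulo, zittom → ziurttom) insert -ur- after the first vowel.
The other patterns: stems beginning with p- insert -al- after the first vowel; stems beginning with g- or n- add no- … -ir around the stem.
So zufop → zuurfop.

zuurfop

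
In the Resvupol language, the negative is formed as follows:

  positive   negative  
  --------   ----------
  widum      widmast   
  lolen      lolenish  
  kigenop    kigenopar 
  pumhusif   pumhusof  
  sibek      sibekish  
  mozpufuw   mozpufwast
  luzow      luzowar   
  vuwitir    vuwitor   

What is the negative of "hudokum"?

hudokmast

mozpufuw and luzow both end in -w yet inflect differently (mozpufwast, luzowar), so the final letter is not what conditions the rule; the last vowel is.
"hudokum" has last vowel 'u'. The stems whose last vowel is 'u' (widum → widmast, mozpufuw → mozpufwast) delete the last vowel and add -ast.
The other patterns: stems whose last vowel is 'e' add -ish; stems whose last vowel is 'i' change the last vowel to 'o'; stems whose last vowel is 'o' add -ar.
So hudokum → hudokmast.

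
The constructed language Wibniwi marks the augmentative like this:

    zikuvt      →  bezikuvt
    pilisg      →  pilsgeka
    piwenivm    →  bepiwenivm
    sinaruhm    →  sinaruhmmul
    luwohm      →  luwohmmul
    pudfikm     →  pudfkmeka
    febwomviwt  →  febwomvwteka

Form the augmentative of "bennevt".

"bennevt" has second-to-last letter 'v'. The stems whose second-to-last letter is 'v' (piwenivm → bepiwenivm, zikuvt → bezikuvt) add the prefix be-.
The other patterns: stems whose second-to-last letter is 'h' double the final consonant and add -ul; stems whose second-to-last letter is 'k', 's' or 'w' delete the last vowel and add -eka.
So bennevt → bebennevt.

bebennevt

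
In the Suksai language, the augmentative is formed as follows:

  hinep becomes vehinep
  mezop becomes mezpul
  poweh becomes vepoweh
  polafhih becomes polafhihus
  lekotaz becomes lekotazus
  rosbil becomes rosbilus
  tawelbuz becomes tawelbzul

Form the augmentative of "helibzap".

"helibzap" has last vowel 'a'. The one such stem in the data (lekotaz → lekotazus) adds -us, so the same rule applies.
The other patterns: stems whose last vowel is 'e' add the prefix ve-; stems whose last vowel is 'o' or 'u' delete the last vowel and add -ul.
So helibzap → helibzapus.

helibzapus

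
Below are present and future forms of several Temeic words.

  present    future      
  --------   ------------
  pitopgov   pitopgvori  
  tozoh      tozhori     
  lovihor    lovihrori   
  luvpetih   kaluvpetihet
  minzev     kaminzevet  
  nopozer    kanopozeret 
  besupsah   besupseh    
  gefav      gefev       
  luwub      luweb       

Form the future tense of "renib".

"renib" has last vowel 'i'. The one such stem in the data (luvpetih → kaluvpetihet) adds ka- … -et around the stem, so the same rule applies.
So renib → karenibet.

karenibet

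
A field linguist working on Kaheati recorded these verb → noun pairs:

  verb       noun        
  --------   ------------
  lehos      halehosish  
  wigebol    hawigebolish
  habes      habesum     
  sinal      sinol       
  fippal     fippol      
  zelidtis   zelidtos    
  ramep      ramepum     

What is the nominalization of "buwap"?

habes and lehos both end in -s yet inflect differently (habesum, halehosish), so the final letter is not what conditions the rule; the last vowel is.
"buwap" has last vowel 'a'. The stems whose last vowel is 'a' (fippal → fippol, sinal → sinol) change the last vowel to 'o'.
So buwap → buwop.

buwop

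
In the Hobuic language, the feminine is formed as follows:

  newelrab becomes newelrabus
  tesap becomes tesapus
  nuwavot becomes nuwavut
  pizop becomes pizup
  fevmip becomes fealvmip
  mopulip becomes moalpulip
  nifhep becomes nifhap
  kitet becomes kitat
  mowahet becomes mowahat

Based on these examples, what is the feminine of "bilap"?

bilapus

tesap and pizop both end in -p yet inflect differently (tesapus, pizup), so the final letter is not what conditions the rule; the last vowel is.
"bilap" has last vowel 'a'. The stems whose last vowel is 'a' (newelrab → newelrabus, tesap → tesapus) add -us.
So bilap → bilapus.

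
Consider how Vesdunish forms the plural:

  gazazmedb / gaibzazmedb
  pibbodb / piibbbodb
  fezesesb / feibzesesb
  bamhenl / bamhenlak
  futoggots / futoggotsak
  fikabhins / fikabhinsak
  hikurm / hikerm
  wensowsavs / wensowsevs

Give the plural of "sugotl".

sugotlak

futoggots and wensowsavs both end in -s yet inflect differently (futoggotsak, wensowsevs), so the final letter is not what conditions the rule; the second-to-last letter is.
"sugotl" has second-to-last letter 't'. The one such stem in the data (futoggots → futoggotsak) adds -ak, so the same rule applies.
So sugotl → sugotlak.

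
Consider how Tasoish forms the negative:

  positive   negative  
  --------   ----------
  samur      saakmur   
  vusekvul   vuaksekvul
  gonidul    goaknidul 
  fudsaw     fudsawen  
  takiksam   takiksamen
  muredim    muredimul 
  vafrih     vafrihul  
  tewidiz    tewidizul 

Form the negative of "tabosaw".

takiksam and muredim both end in -m yet inflect differently (takiksamen, muredimul), so the final letter is not what conditions the rule; the last vowel is.
"tabosaw" has last vowel 'a'. The stems whose last vowel is 'a' (fudsaw → fudsawen, takiksam → takiksamen) add -en.
So tabosaw → tabosawen.

tabosawen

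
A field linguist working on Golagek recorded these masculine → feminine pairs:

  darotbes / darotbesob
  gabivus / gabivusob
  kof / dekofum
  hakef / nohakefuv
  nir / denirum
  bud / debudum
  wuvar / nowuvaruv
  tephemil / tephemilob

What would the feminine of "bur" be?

nir and wuvar both end in -r yet inflect differently (denirum, nowuvaruv), so the final letter is not what conditions the rule; the number of vowels is.
"bur" has 1 vowel. The stems with 1 vowel (bud → debudum, nir → denirum, kof → dekofum) add de- … -um around the stem.
The other patterns: stems with 2 vowels add no- … -uv around the stem; stems with 3 vowels add -ob.
So bur → deburum.

deburum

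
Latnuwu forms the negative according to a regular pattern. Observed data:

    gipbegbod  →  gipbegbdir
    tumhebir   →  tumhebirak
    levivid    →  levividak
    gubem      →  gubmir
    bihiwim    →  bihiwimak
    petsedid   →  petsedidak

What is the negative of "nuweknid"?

bihiwim and gubem both end in -m yet inflect differently (bihiwimak, gubmir), so the final letter is not what conditions the rule; the last vowel is.
"nuweknid" has last vowel 'i'. The stems whose last vowel is 'i' (petsedid → petsedidak, tumhebir → tumhebirak, bihiwim → bihiwimak) add -ak.
So nuweknid → nuweknidak.

nuweknidak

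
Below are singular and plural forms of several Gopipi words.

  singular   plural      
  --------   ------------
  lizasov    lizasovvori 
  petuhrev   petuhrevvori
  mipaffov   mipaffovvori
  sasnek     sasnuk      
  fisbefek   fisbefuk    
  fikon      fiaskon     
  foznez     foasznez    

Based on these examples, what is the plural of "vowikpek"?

petuhrev and sasnek both have last vowel 'e' yet inflect differently (petuhrevvori, sasnuk), so the last vowel is not what conditions the rule; the final letter is.
"vowikpek" ends in -k. The stems ending in -k (sasnek → sasnuk, fisbefek → fisbefuk) change the last vowel to 'u'.
The other patterns: stems ending in -v double the final consonant and add -ori; stems ending in -n or -z insert -as- after the first vowel.
So vowikpek → vowikpuk.

vowikpuk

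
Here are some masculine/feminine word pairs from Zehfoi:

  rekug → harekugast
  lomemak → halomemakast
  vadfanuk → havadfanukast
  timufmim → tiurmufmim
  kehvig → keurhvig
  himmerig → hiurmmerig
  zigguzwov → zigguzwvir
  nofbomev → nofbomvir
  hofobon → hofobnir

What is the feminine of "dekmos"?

dekmsir

rekug and kehvig both end in -g yet inflect differently (harekugast, keurhvig), so the final letter is not what conditions the rule; the last vowel is.
"dekmos" has last vowel 'o'. The stems whose last vowel is 'o' (zigguzwov → zigguzwvir, hofobon → hofobnir) delete the last vowel and add -ir.
The other patterns: stems whose last vowel is 'a' or 'u' add ha- … -ast around the stem; stems whose last vowel is 'i' insert -ur- after the first vowel.
So dekmos → dekmsir.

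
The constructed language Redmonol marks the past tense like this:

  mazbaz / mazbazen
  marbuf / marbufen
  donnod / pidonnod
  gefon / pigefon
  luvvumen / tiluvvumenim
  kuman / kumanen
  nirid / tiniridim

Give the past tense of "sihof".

donnod and nirid both end in -d yet inflect differently (pidonnod, tiniridim), so the final letter is not what conditions the rule; the last vowel is.
"sihof" has last vowel 'o'. The stems whose last vowel is 'o' (gefon → pigefon, donnod → pidonnod) add the prefix pi-.
The other patterns: stems whose last vowel is 'e' or 'i' add ti- … -im around the stem; stems whose last vowel is 'a' or 'u' add -en.
So sihof → pisihof.

pisihof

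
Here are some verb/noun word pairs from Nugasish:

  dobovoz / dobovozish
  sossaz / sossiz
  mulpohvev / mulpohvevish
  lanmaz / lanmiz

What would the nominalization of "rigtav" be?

rigtiv

"rigtav" has last vowel 'a'. The stems whose last vowel is 'a' (lanmaz → lanmiz, sossaz → sossiz) change the last vowel to 'i'.
The other pattern: stems whose last vowel is 'e' or 'o' add -ish.
So rigtav → rigtiv.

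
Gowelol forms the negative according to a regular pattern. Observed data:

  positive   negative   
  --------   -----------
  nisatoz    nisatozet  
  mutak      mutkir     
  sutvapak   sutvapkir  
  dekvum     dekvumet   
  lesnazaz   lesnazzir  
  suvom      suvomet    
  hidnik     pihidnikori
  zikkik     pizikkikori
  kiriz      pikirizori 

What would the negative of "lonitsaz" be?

"lonitsaz" has last vowel 'a'. The stems whose last vowel is 'a' (mutak → mutkir, sutvapak → sutvapkir, lesnazaz → lesnazzir) delete the last vowel and add -ir.
So lonitsaz → lonitszir.

lonitszir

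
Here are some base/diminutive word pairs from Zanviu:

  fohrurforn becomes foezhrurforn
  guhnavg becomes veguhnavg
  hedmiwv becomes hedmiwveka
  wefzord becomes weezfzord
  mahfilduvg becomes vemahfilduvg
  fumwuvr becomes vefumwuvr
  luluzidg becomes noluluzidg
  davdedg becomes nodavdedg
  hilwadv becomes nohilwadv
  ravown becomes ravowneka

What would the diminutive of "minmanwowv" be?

minmanwowveka

"minmanwowv" has second-to-last letter 'w'. The stems whose second-to-last letter is 'w' (hedmiwv → hedmiwveka, ravown → ravowneka) add -eka.
So minmanwowv → minmanwowveka.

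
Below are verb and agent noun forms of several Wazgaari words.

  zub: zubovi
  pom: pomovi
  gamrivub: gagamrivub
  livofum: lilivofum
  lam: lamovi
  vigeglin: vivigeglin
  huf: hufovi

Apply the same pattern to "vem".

"vem" has 1 vowel. The stems with 1 vowel (lam → lamovi, pom → pomovi, zub → zubovi) add -ovi.
The other pattern: stems with 3 vowels repeat the first consonant+vowel as a prefix.
So vem → vemovi.

vemovi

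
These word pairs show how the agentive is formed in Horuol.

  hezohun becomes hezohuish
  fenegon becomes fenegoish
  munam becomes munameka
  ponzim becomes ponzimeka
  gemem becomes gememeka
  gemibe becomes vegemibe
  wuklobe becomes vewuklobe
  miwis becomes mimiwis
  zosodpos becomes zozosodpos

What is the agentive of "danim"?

danimeka

gemem and gemibe both have last vowel 'e' yet inflect differently (gememeka, vegemibe), so the last vowel is not what conditions the rule; the final letter is.
"danim" ends in -m. The stems ending in -m (munam → munameka, ponzim → ponzimeka, gemem → gememeka) add -eka.
So danim → danimeka.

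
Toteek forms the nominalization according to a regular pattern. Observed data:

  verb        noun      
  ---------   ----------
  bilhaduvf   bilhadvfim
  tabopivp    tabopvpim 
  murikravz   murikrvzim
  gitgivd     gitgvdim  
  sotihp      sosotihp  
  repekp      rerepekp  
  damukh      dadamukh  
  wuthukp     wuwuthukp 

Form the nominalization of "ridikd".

riridikd

tabopivp and sotihp both end in -p yet inflect differently (tabopvpim, sosotihp), so the final letter is not what conditions the rule; the second-to-last letter is.
"ridikd" has second-to-last letter 'k'. The stems whose second-to-last letter is 'k' (repekp → rerepekp, damukh → dadamukh, wuthukp → wuwuthukp) repeat the first consonant+vowel as a prefix.
The other pattern: stems whose second-to-last letter is 'v' delete the last vowel and add -im.
So ridikd → riridikd.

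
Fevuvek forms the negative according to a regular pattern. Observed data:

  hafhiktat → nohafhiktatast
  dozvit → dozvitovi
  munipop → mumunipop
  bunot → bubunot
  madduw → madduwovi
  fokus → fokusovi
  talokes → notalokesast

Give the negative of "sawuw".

sawuwovi

"sawuw" has last vowel 'u'. The stems whose last vowel is 'u' (fokus → fokusovi, madduw → madduwovi) add -ovi.
The other patterns: stems whose last vowel is 'a' or 'e' add no- … -ast around the stem; stems whose last vowel is 'o' repeat the first consonant+vowel as a prefix.
So sawuw → sawuwovi.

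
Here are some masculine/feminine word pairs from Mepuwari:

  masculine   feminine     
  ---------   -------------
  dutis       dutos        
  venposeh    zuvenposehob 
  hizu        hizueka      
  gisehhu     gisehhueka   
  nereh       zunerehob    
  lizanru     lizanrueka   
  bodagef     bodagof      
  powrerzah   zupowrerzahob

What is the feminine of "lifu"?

lifueka

nereh and bodagef both have last vowel 'e' yet inflect differently (zunerehob, bodagof), so the last vowel is not what conditions the rule; the final letter is.
"lifu" ends in -u. The stems ending in -u (hizu → hizueka, lizanru → lizanrueka, gisehhu → gisehhueka) add -eka.
The other patterns: stems ending in -h add zu- … -ob around the stem; stems ending in -f or -s change the last vowel to 'o'.
So lifu → lifueka.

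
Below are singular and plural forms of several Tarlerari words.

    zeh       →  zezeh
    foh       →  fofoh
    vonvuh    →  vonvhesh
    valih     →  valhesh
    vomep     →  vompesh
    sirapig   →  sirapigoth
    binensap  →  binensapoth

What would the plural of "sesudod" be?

"sesudod" has 3 vowels. The stems with 3 vowels (sirapig → sirapigoth, binensap → binensapoth) add -oth.
So sesudod → sesudodoth.

sesudodoth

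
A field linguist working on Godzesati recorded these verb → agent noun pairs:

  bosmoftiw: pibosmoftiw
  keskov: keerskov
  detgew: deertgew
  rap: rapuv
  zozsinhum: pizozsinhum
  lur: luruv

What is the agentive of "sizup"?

detgew and bosmoftiw both end in -w yet inflect differently (deertgew, pibosmoftiw), so the final letter is not what conditions the rule; the number of vowels is.
"sizup" has 2 vowels. The stems with 2 vowels (keskov → keerskov, detgew → deertgew) insert -er- after the first vowel.
The other patterns: stems with 1 vowel add -uv; stems with 3 vowels add the prefix pi-.
So sizup → sierzup.

sierzup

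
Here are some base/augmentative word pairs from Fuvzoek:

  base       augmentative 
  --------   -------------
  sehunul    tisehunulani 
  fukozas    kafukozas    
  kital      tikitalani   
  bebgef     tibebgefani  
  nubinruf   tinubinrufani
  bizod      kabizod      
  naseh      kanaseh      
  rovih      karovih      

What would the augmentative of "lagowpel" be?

tilagowpelani

bebgef and naseh both have last vowel 'e' yet inflect differently (tibebgefani, kanaseh), so the last vowel is not what conditions the rule; the final letter is.
"lagowpel" ends in -l. The stems ending in -l (sehunul → tisehunulani, kital → tikitalani) add ti- … -ani around the stem.
So lagowpel → tilagowpelani.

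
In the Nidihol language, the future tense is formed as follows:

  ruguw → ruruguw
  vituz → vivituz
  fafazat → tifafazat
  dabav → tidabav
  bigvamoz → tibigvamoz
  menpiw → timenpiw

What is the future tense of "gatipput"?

gagatipput

vituz and bigvamoz both end in -z yet inflect differently (vivituz, tibigvamoz), so the final letter is not what conditions the rule; the last vowel is.
"gatipput" has last vowel 'u'. The stems whose last vowel is 'u' (ruguw → ruruguw, vituz → vivituz) repeat the first consonant+vowel as a prefix.
So gatipput → gagatipput.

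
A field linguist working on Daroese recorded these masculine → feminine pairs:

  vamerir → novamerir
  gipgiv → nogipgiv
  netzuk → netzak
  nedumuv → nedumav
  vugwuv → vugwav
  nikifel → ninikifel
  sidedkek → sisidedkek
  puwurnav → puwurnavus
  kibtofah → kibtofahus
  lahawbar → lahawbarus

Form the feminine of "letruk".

letrak

gipgiv and nedumuv both end in -v yet inflect differently (nogipgiv, nedumav), so the final letter is not what conditions the rule; the last vowel is.
"letruk" has last vowel 'u'. The stems whose last vowel is 'u' (netzuk → netzak, nedumuv → nedumav, vugwuv → vugwav) change the last vowel to 'a'.
The other patterns: stems whose last vowel is 'i' add the prefix no-; stems whose last vowel is 'e' repeat the first consonant+vowel as a prefix; stems whose last vowel is 'a' add -us.
So letruk → letrak.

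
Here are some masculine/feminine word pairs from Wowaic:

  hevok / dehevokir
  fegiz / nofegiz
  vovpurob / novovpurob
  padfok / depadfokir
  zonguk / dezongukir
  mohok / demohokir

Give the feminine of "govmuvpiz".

hevok and vovpurob both have last vowel 'o' yet inflect differently (dehevokir, novovpurob), so the last vowel is not what conditions the rule; the final letter is.
"govmuvpiz" ends in -z. The one such stem in the data (fegiz → nofegiz) adds the prefix no-, so the same rule applies.
The other pattern: stems ending in -k add de- … -ir around the stem.
So govmuvpiz → nogovmuvpiz.

nogovmuvpiz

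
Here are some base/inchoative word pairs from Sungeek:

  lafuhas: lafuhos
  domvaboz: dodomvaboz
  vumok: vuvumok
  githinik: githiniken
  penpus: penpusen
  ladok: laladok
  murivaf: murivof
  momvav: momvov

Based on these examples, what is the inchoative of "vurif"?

vurifen

ladok and githinik both end in -k yet inflect differently (laladok, githiniken), so the final letter is not what conditions the rule; the last vowel is.
"vurif" has last vowel 'i'. The one such stem in the data (githinik → githiniken) adds -en, so the same rule applies.
The other patterns: stems whose last vowel is 'o' repeat the first consonant+vowel as a prefix; stems whose last vowel is 'a' change the last vowel to 'o'.
So vurif → vurifen.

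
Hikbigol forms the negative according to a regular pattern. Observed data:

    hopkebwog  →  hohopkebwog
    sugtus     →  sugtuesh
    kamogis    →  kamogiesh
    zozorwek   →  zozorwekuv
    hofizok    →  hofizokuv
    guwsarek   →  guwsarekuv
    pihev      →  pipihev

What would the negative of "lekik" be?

hofizok and hopkebwog both have last vowel 'o' yet inflect differently (hofizokuv, hohopkebwog), so the last vowel is not what conditions the rule; the final letter is.
"lekik" ends in -k. The stems ending in -k (guwsarek → guwsarekuv, zozorwek → zozorwekuv, hofizok → hofizokuv) add -uv.
So lekik → lekikuv.

lekikuv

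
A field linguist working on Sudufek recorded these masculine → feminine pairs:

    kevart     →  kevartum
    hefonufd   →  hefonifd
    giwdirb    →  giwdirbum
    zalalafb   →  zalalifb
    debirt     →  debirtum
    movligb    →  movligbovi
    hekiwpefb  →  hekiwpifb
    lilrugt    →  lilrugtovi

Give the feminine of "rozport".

rozportum

"rozport" has second-to-last letter 'r'. The stems whose second-to-last letter is 'r' (giwdirb → giwdirbum, kevart → kevartum, debirt → debirtum) add -um.
The other patterns: stems whose second-to-last letter is 'f' change the last vowel to 'i'; stems whose second-to-last letter is 'g' add -ovi.
So rozport → rozportum.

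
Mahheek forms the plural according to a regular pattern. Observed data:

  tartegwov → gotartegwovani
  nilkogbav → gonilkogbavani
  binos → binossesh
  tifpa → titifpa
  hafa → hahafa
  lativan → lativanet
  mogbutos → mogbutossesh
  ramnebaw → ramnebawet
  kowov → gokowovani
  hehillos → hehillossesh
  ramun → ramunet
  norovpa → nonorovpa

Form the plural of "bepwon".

lativan and tifpa both have last vowel 'a' yet inflect differently (lativanet, titifpa), so the last vowel is not what conditions the rule; the final letter is.
"bepwon" ends in -n. The stems ending in -n (ramun → ramunet, lativan → lativanet) add -et.
The other patterns: stems ending in -a repeat the first consonant+vowel as a prefix; stems ending in -s double the final consonant and add -esh; stems ending in -v add go- … -ani around the stem.
So bepwon → bepwonet.

bepwonet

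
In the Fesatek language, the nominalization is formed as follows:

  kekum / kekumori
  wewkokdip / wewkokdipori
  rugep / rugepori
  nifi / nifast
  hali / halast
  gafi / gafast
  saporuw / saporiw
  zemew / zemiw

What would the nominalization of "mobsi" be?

mobsast

"mobsi" ends in -i. The stems ending in -i (nifi → nifast, hali → halast, gafi → gafast) drop the final letter and add -ast.
So mobsi → mobsast.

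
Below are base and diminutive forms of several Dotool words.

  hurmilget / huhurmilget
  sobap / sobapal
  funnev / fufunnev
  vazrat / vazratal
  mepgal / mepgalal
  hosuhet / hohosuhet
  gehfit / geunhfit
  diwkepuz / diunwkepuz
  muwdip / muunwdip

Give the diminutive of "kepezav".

kepezaval

vazrat and hosuhet both end in -t yet inflect differently (vazratal, hohosuhet), so the final letter is not what conditions the rule; the last vowel is.
"kepezav" has last vowel 'a'. The stems whose last vowel is 'a' (sobap → sobapal, mepgal → mepgalal, vazrat → vazratal) add -al.
The other patterns: stems whose last vowel is 'e' repeat the first consonant+vowel as a prefix; stems whose last vowel is 'i' or 'u' insert -un- after the first vowel.
So kepezav → kepezaval.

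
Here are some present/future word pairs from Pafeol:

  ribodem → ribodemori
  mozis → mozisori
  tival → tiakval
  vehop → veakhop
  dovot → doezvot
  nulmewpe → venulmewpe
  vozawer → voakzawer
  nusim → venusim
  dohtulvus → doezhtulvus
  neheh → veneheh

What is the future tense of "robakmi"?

robakmiori

dohtulvus and mozis both end in -s yet inflect differently (doezhtulvus, mozisori), so the final letter is not what conditions the rule; the first letter is.
"robakmi" begins with r-. The one such stem in the data (ribodem → ribodemori) adds -ori, so the same rule applies.
So robakmi → robakmiori.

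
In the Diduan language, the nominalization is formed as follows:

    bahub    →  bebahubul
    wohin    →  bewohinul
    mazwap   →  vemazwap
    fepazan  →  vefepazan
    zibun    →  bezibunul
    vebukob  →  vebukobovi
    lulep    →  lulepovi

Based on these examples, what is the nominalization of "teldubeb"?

teldubebovi

wohin and fepazan both end in -n yet inflect differently (bewohinul, vefepazan), so the final letter is not what conditions the rule; the last vowel is.
"teldubeb" has last vowel 'e'. The one such stem in the data (lulep → lulepovi) adds -ovi, so the same rule applies.
The other patterns: stems whose last vowel is 'i' or 'u' add be- … -ul around the stem; stems whose last vowel is 'a' add the prefix ve-.
So teldubeb → teldubebovi.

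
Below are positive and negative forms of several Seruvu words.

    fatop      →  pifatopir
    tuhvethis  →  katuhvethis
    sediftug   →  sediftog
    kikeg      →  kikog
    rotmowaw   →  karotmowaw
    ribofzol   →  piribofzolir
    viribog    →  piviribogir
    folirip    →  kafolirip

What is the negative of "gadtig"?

kagadtig

sediftug and viribog both end in -g yet inflect differently (sediftog, piviribogir), so the final letter is not what conditions the rule; the last vowel is.
"gadtig" has last vowel 'i'. The stems whose last vowel is 'i' (folirip → kafolirip, tuhvethis → katuhvethis) add the prefix ka-.
The other patterns: stems whose last vowel is 'e' or 'u' change the last vowel to 'o'; stems whose last vowel is 'o' add pi- … -ir around the stem.
So gadtig → kagadtig.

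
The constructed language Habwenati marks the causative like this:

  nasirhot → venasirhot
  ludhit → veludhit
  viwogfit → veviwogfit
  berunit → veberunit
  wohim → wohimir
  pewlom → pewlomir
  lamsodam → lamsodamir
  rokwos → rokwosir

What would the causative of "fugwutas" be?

"fugwutas" ends in -s. The one such stem in the data (rokwos → rokwosir) adds -ir, so the same rule applies.
The other pattern: stems ending in -t add the prefix ve-.
So fugwutas → fugwutasir.

fugwutasir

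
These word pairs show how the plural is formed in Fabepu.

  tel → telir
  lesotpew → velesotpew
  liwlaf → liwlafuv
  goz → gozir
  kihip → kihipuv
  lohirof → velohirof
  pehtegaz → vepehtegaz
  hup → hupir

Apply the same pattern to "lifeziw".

velifeziw

hup and kihip both end in -p yet inflect differently (hupir, kihipuv), so the final letter is not what conditions the rule; the number of vowels is.
"lifeziw" has 3 vowels. The stems with 3 vowels (lohirof → velohirof, pehtegaz → vepehtegaz, lesotpew → velesotpew) add the prefix ve-.
The other patterns: stems with 1 vowel add -ir; stems with 2 vowels add -uv.
So lifeziw → velifeziw.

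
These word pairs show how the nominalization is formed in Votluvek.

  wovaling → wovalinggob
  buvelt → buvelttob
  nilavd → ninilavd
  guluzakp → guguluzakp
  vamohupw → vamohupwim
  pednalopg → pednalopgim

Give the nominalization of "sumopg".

sumopgim

wovaling and pednalopg both end in -g yet inflect differently (wovalinggob, pednalopgim), so the final letter is not what conditions the rule; the second-to-last letter is.
"sumopg" has second-to-last letter 'p'. The stems whose second-to-last letter is 'p' (vamohupw → vamohupwim, pednalopg → pednalopgim) add -im.
The other patterns: stems whose second-to-last letter is 'l' or 'n' double the final consonant and add -ob; stems whose second-to-last letter is 'k' or 'v' repeat the first consonant+vowel as a prefix.
So sumopg → sumopgim.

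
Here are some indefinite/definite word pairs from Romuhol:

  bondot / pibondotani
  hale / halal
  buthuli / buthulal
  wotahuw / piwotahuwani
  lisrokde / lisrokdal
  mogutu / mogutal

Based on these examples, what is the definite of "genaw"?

wotahuw and mogutu both have last vowel 'u' yet inflect differently (piwotahuwani, mogutal), so the last vowel is not what conditions the rule; whether the stem ends in a vowel or a consonant is.
"genaw" ends in a consonant. The stems ending in a consonant (wotahuw → piwotahuwani, bondot → pibondotani) add pi- … -ani around the stem.
The other pattern: stems ending in a vowel drop the final letter and add -al.
So genaw → pigenawani.

pigenawani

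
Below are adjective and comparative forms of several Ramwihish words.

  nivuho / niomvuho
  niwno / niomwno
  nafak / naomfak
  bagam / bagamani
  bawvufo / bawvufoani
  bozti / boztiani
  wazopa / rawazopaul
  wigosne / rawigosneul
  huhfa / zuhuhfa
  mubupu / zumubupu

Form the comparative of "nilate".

niomlate

nivuho and bawvufo both end in -o yet inflect differently (niomvuho, bawvufoani), so the final letter is not what conditions the rule; the first letter is.
"nilate" begins with n-. The stems beginning with n- (nivuho → niomvuho, niwno → niomwno, nafak → naomfak) insert -om- after the first vowel.
So nilate → niomlate.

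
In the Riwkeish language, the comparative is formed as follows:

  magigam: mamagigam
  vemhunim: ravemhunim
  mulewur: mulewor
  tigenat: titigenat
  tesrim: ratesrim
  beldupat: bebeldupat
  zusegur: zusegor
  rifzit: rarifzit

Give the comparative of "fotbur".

fotbor

rifzit and tigenat both end in -t yet inflect differently (rarifzit, titigenat), so the final letter is not what conditions the rule; the last vowel is.
"fotbur" has last vowel 'u'. The stems whose last vowel is 'u' (mulewur → mulewor, zusegur → zusegor) change the last vowel to 'o'.
The other patterns: stems whose last vowel is 'i' add the prefix ra-; stems whose last vowel is 'a' repeat the first consonant+vowel as a prefix.
So fotbur → fotbor.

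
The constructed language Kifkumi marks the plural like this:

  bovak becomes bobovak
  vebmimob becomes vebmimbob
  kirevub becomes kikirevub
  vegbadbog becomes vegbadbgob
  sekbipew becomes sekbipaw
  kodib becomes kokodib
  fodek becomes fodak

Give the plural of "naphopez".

naphopaz

vebmimob and kodib both end in -b yet inflect differently (vebmimbob, kokodib), so the final letter is not what conditions the rule; the last vowel is.
"naphopez" has last vowel 'e'. The stems whose last vowel is 'e' (fodek → fodak, sekbipew → sekbipaw) change the last vowel to 'a'.
So naphopez → naphopaz.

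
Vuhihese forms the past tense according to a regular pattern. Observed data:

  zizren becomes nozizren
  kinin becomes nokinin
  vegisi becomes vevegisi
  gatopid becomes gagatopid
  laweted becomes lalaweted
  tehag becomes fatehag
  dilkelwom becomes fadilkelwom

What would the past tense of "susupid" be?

sususupid

kinin and vegisi both have last vowel 'i' yet inflect differently (nokinin, vevegisi), so the last vowel is not what conditions the rule; the final letter is.
"susupid" ends in -d. The stems ending in -d (gatopid → gagatopid, laweted → lalaweted) repeat the first consonant+vowel as a prefix.
So susupid → sususupid.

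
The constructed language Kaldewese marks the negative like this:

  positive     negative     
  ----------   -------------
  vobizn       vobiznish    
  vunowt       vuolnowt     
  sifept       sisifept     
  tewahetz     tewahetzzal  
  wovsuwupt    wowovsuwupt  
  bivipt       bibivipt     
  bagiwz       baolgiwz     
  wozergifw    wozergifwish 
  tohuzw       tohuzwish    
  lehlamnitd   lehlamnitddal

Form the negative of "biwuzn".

biwuznish

vunowt and wovsuwupt both end in -t yet inflect differently (vuolnowt, wowovsuwupt), so the final letter is not what conditions the rule; the second-to-last letter is.
"biwuzn" has second-to-last letter 'z'. The stems whose second-to-last letter is 'z' (vobizn → vobiznish, tohuzw → tohuzwish) add -ish.
The other patterns: stems whose second-to-last letter is 'w' insert -ol- after the first vowel; stems whose second-to-last letter is 'p' repeat the first consonant+vowel as a prefix; stems whose second-to-last letter is 't' double the final consonant and add -al.
So biwuzn → biwuznish.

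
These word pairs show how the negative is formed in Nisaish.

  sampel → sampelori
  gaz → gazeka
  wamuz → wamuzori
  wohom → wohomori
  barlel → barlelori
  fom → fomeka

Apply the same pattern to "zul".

zuleka

wohom and fom both end in -m yet inflect differently (wohomori, fomeka), so the final letter is not what conditions the rule; the number of vowels is.
"zul" has 1 vowel. The stems with 1 vowel (fom → fomeka, gaz → gazeka) add -eka.
So zul → zuleka.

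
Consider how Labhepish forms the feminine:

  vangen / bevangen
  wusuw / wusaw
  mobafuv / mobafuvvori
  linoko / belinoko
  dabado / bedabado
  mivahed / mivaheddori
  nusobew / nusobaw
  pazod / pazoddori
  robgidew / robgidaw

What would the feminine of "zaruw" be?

zaraw

"zaruw" ends in -w. The stems ending in -w (robgidew → robgidaw, wusuw → wusaw, nusobew → nusobaw) change the last vowel to 'a'.
The other patterns: stems ending in -n or -o add the prefix be-; stems ending in -d or -v double the final consonant and add -ori.
So zaruw → zaraw.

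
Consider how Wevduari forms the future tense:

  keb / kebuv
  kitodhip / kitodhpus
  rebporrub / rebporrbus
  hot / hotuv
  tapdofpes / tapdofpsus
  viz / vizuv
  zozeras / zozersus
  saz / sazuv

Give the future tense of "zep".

"zep" has 1 vowel. The stems with 1 vowel (hot → hotuv, keb → kebuv, viz → vizuv) add -uv.
The other pattern: stems with 3 vowels delete the last vowel and add -us.
So zep → zepuv.

zepuv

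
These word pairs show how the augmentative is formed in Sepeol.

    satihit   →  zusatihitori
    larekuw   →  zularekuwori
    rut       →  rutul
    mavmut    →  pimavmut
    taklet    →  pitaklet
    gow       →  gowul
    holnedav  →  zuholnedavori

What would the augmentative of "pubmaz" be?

pipubmaz

rut and taklet both end in -t yet inflect differently (rutul, pitaklet), so the final letter is not what conditions the rule; the number of vowels is.
"pubmaz" has 2 vowels. The stems with 2 vowels (taklet → pitaklet, mavmut → pimavmut) add the prefix pi-.
The other patterns: stems with 1 vowel add -ul; stems with 3 vowels add zu- … -ori around the stem.
So pubmaz → pipubmaz.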